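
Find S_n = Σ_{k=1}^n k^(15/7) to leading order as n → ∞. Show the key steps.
S_n ~ (7/22) · n^(22/7)

Integral comparison: Σ_{k=1}^n k^(15/7) = ∫_0^n x^(15/7) dx + O(n^(15/7)). The integral is n^(1 + 15/7) / (1 + 15/7) = n^((15+7)/7) / ((15+7)/7) = (7/22) · n^(22/7).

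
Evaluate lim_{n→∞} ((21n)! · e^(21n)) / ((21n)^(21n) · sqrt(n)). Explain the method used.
lim = sqrt(2π·21)

Stirling: (21n)! ~ sqrt(2π·21n) · (21n/e)^(21n). Hence
  (21n)! · e^(21n) / (21n)^(21n) ~ sqrt(2π·21n).
Dividing by sqrt(n): sqrt(2π·21n) / sqrt(n) = sqrt(2π·21) · n^((1−1)/2), so the limit is sqrt(2π·21).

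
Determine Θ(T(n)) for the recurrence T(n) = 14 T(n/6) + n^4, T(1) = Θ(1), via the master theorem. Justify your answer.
T(n) = Θ(n^4)

log_6 14 ≈ 1.473. f(n) = n^4 dominates n^(log_6 14) since 4 > 1.473, and the regularity condition a·f(n/b) = 14·(n/6)^4 = (14/1296)·n^4 ≤ c·f(n) holds with c = 14/1296 ≈ 0.0108 < 1. So this is Case 3: T(n) = Θ(f(n)) = Θ(n^4).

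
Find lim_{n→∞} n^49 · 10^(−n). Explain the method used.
lim = 0

Exponentials with base > 1 dominate every fixed polynomial: for any fixed c, n^c / 10^n → 0 as n → ∞ (e.g. by the ratio test, or by writing 10^n = e^(n ln 10) and noting e^(n ln 10) / n^c → ∞). Hence n^49 · 10^(−n) = n^49 / 10^n → 0.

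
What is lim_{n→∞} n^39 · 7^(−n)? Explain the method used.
lim = 0

Exponentials with base > 1 dominate every fixed polynomial: for any fixed c, n^c / 7^n → 0 as n → ∞ (e.g. by the ratio test, or by writing 7^n = e^(n ln 7) and noting e^(n ln 7) / n^c → ∞). Hence n^39 · 7^(−n) = n^39 / 7^n → 0.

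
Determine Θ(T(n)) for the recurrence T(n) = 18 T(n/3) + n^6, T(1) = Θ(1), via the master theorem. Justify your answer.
T(n) = Θ(n^6)

log_3 18 ≈ 2.631. f(n) = n^6 dominates n^(log_3 18) since 6 > 2.631, and the regularity condition a·f(n/b) = 18·(n/3)^6 = (18/729)·n^6 ≤ c·f(n) holds with c = 18/729 ≈ 0.0247 < 1. So this is Case 3: T(n) = Θ(f(n)) = Θ(n^6).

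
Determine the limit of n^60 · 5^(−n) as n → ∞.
lim = 0

Exponentials with base > 1 dominate every fixed polynomial: for any fixed c, n^c / 5^n → 0 as n → ∞ (e.g. by the ratio test, or by writing 5^n = e^(n ln 5) and noting e^(n ln 5) / n^c → ∞). Hence n^60 · 5^(−n) = n^60 / 5^n → 0.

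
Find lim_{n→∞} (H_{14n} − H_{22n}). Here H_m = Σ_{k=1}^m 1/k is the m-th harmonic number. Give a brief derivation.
lim = ln(14/22) = ln(7/11)

Euler-Maclaurin gives H_m = ln m + γ + 1/(2m) + O(1/m^2). The γ and O(1/m) terms cancel in the difference:
  H_{14n} − H_{22n} = ln(14n) − ln(22n) + O(1/n) = ln(14/22) + O(1/n).
Hence the limit is ln(14/22) = ln(7/11).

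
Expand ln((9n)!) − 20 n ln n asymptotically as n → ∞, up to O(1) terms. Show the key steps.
ln((9n)!) − 20 n ln n = −11 n ln n + 9(ln 9 − 1) n + (1/2) ln(2π·9n) + O(1/n)

Stirling: ln((9n)!) = 9n ln(9n) − 9n + (1/2) ln(2π·9n) + O(1/n).
Expand 9n ln(9n) = 9n (ln n + ln 9) = 9n ln n + 9n ln 9.
Subtract 20n ln n: leading term is (9 − 20) n ln n = −11 n ln n. The next term is 9n ln 9 − 9n = 9(ln 9 − 1) n. Then the (1/2) ln(2π·9n) correction.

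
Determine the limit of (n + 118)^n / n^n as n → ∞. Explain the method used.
lim = e^118

Rewrite as (1 + 118/n)^(n). By the standard limit (1 + x/n)^n → e^x, we have (1 + 118/n)^n → e^118, and raising to the 1st power gives e^118.
More precisely, ln[(1 + 118/n)^(n)] = n · ln(1 + 118/n) = n · (118/n + O(1/n^2)) = 118 + O(1/n) → 118.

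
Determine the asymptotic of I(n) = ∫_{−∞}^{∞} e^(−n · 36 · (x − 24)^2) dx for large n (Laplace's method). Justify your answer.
I(n) = sqrt(π/(36n))

Here φ(x) = 36 · (x − 24)^2 has its unique minimum at x* = 24 with φ(x*) = 0 and φ''(x*) = 72. Laplace's method gives
  I(n) ~ e^(−n φ(x*)) · sqrt(2π / (n · φ''(x*))) = sqrt(2π / (72n)) = sqrt(π/(36n)).
This is exact: substituting u = (x − 24)·sqrt(36n) gives I(n) = (1/sqrt(36n)) ∫_{−∞}^{∞} e^(−u^2) du = sqrt(π/(36n)).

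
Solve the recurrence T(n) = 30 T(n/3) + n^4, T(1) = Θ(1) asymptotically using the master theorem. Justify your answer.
T(n) = Θ(n^4)

log_3 30 ≈ 3.096. f(n) = n^4 dominates n^(log_3 30) since 4 > 3.096, and the regularity condition a·f(n/b) = 30·(n/3)^4 = (30/81)·n^4 ≤ c·f(n) holds with c = 30/81 ≈ 0.37 < 1. So this is Case 3: T(n) = Θ(f(n)) = Θ(n^4).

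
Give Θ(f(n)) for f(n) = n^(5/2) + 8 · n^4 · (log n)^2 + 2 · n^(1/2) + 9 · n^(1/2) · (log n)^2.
f(n) ∈ Θ(n^4 · (log n)^2)

Compare the terms by growth order. For large n, n^a · (log n)^b dominates n^a' · (log n)^b' iff a > a', or (a = a' and b > b'). Ranking the 4 terms shows the dominant one is 8 · n^4 · (log n)^2. Hence f(n) ∈ Θ(n^4 · (log n)^2).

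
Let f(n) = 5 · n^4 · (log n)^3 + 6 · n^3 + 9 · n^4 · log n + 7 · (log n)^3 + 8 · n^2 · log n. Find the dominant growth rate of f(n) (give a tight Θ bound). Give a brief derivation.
f(n) ∈ Θ(n^4 · (log n)^3)

Compare the terms by growth order. For large n, n^a · (log n)^b dominates n^a' · (log n)^b' iff a > a', or (a = a' and b > b'). Ranking the 5 terms shows the dominant one is 5 · n^4 · (log n)^3. Hence f(n) ∈ Θ(n^4 · (log n)^3).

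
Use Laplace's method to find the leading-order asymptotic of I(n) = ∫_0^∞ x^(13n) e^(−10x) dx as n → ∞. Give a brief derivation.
I(n) ~ (sqrt(2π·13n) / 10) · (13n/(10e))^(13n)

Write the integrand as exp(13n ln x − 10x) and set f(x) = 13n ln x − 10x. Then f'(x) = 13n/x − 10 = 0 at x* = 13n/10, and f''(x*) = −13n/x*^2 = −10^2/(13n). Laplace's method (interior maximum) gives
  I(n) ~ e^(f(x*)) · sqrt(2π / |f''(x*)|)
        = exp(13n ln(13n/10) − 13n) · sqrt(2π · 13n / 10^2)
        = (13n/10)^(13n) e^(−13n) · sqrt(2π·13n) / 10
        = (sqrt(2π·13n) / 10) · (13n/(10e))^(13n).
This matches Γ(13n+1)/10^(13n+1) with Stirling applied to Γ.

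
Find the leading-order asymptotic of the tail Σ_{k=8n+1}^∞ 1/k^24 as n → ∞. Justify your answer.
Σ_{k>8n} 1/k^24 ~ 1/(23 · (8n)^23)

Compare to the integral: ∫_{8n}^∞ x^(−24) dx = [−x^(−23)/23]_{8n}^∞ = 1/((24−1)·(8n)^23). Euler-Maclaurin then gives
  Σ_{k>8n} 1/k^24 = ∫_{8n}^∞ dx/x^24 − 1/(2·(8n)^24) + O(1/(8n)^25).
(Equivalently this is ζ(24) − Σ_{k≤8n} 1/k^24.)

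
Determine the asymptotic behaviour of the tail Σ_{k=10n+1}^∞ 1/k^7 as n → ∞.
Σ_{k>10n} 1/k^7 ~ 1/(6 · (10n)^6)

Compare to the integral: ∫_{10n}^∞ x^(−7) dx = [−x^(−6)/6]_{10n}^∞ = 1/((7−1)·(10n)^6). Euler-Maclaurin then gives
  Σ_{k>10n} 1/k^7 = ∫_{10n}^∞ dx/x^7 − 1/(2·(10n)^7) + O(1/(10n)^8).
(Equivalently this is ζ(7) − Σ_{k≤10n} 1/k^7.)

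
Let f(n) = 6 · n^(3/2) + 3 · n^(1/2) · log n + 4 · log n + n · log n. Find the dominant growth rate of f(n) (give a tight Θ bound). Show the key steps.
f(n) ∈ Θ(n^(3/2))

Compare the terms by growth order. For large n, n^a · (log n)^b dominates n^a' · (log n)^b' iff a > a', or (a = a' and b > b'). Ranking the 4 terms shows the dominant one is 6 · n^(3/2). Hence f(n) ∈ Θ(n^(3/2)).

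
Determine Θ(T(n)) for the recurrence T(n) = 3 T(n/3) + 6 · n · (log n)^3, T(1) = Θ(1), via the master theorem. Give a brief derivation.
T(n) = Θ(n · (log n)^4)

Here log_3 3 = 1 and f(n) = 6 · n · (log n)^3 = Θ(n^(log_3 3) · (log n)^3). This is the extended Case 2 of the master theorem (f matches the critical exponent up to log factors), giving T(n) = Θ(n^(log_3 3) · (log n)^(3+1)) = Θ(n · (log n)^4).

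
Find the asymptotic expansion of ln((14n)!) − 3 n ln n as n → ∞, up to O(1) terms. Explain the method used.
ln((14n)!) − 3 n ln n = 11 n ln n + 14(ln 14 − 1) n + (1/2) ln(2π·14n) + O(1/n)

Stirling: ln((14n)!) = 14n ln(14n) − 14n + (1/2) ln(2π·14n) + O(1/n).
Expand 14n ln(14n) = 14n (ln n + ln 14) = 14n ln n + 14n ln 14.
Subtract 3n ln n: leading term is (14 − 3) n ln n = 11 n ln n. The next term is 14n ln 14 − 14n = 14(ln 14 − 1) n. Then the (1/2) ln(2π·14n) correction.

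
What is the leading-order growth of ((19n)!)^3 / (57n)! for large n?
((19n)!)^3/(57n)! ~ ((2π·19n)^(2/2) / sqrt(3)) · 3^(−3·19n)  →  0

Write N = 19n. Stirling: N! ~ sqrt(2π N)(N/e)^N and (3N)! ~ sqrt(2π·3N)·(3N/e)^(3N).
  (N!)^3/(3N)! ~ (2π N)^(3/2) (N/e)^(3N) / [sqrt(2π·3N) (3N/e)^(3N)]
     = (2π N)^(3/2) / sqrt(2π·3N) · (N/(3N))^(3N)
     = (2π N)^((3−1)/2) / sqrt(3) · 3^(−3N).
Since 3^3 > 1, the factor 3^(−3N) decays exponentially, so the ratio → 0. Substituting N = 19n gives the stated form.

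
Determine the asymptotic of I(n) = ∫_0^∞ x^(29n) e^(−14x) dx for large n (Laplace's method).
I(n) ~ (sqrt(2π·29n) / 14) · (29n/(14e))^(29n)

Write the integrand as exp(29n ln x − 14x) and set f(x) = 29n ln x − 14x. Then f'(x) = 29n/x − 14 = 0 at x* = 29n/14, and f''(x*) = −29n/x*^2 = −14^2/(29n). Laplace's method (interior maximum) gives
  I(n) ~ e^(f(x*)) · sqrt(2π / |f''(x*)|)
        = exp(29n ln(29n/14) − 29n) · sqrt(2π · 29n / 14^2)
        = (29n/14)^(29n) e^(−29n) · sqrt(2π·29n) / 14
        = (sqrt(2π·29n) / 14) · (29n/(14e))^(29n).
This matches Γ(29n+1)/14^(29n+1) with Stirling applied to Γ.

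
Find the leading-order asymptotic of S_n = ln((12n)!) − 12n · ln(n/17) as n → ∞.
S_n ~ 12n · (ln 204 − 1) + O(ln n)

Stirling: ln((12n)!) = 12n ln(12n) − 12n + O(ln n).
  S_n = 12n ln(12n) − 12n − 12n ln(n/17) + O(ln n)
      = 12n ln(12n) − 12n ln n + 12n ln 17 − 12n + O(ln n)
      = 12n ln 12 + 12n ln 17 − 12n + O(ln n)
      = 12n (ln 204 − 1) + O(ln n).
Numerically ln(204) − 1 ≈ 4.3181.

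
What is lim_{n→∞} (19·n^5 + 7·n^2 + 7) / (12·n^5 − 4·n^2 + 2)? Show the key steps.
lim = 19/12

For large n the leading n^5 terms dominate both numerator and denominator. Dividing top and bottom by n^5, every other term tends to 0, leaving 19/12.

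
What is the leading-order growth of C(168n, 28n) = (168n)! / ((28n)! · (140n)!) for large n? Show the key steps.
C(168n, 28n) ~ (46656/3125)^(28n) · sqrt(3/(5π·28n))

Write N = 28n. Apply Stirling to each factorial:
  (6N)! ~ sqrt(2π·6N) · (6N/e)^(6N),
  N! ~ sqrt(2π N) · (N/e)^N,
  (5N)! ~ sqrt(2π·5N) · (5N/e)^(5N).
The exponential factors combine to (6N)^(6N) / (N^N · (5N)^(5N)) = 6^(6N)/5^(5N) = (6^6/5^5)^N = (46656/3125)^N.
The square-root prefactors combine to sqrt(2π·6N) / (sqrt(2π N)·sqrt(2π·5N)) = sqrt(6 / (2π·5·N)) = sqrt(3/(5π·28n)).
Substituting N = 28n: C(168n, 28n) ~ (46656/3125)^(28n) · sqrt(3/(5π·28n)).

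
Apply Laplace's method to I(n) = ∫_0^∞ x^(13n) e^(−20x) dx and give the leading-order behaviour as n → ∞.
I(n) ~ (sqrt(2π·13n) / 20) · (13n/(20e))^(13n)

Write the integrand as exp(13n ln x − 20x) and set f(x) = 13n ln x − 20x. Then f'(x) = 13n/x − 20 = 0 at x* = 13n/20, and f''(x*) = −13n/x*^2 = −20^2/(13n). Laplace's method (interior maximum) gives
  I(n) ~ e^(f(x*)) · sqrt(2π / |f''(x*)|)
        = exp(13n ln(13n/20) − 13n) · sqrt(2π · 13n / 20^2)
        = (13n/20)^(13n) e^(−13n) · sqrt(2π·13n) / 20
        = (sqrt(2π·13n) / 20) · (13n/(20e))^(13n).
This matches Γ(13n+1)/20^(13n+1) with Stirling applied to Γ.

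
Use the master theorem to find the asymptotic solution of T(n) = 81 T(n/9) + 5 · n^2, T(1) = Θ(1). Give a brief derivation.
T(n) = Θ(n^2 log n)

log_9 81 = 2, and f(n) = 5 · n^2 = Θ(n^(log_9 81)). This is Case 2 of the master theorem: T(n) = Θ(f(n) · log n) = Θ(n^2 log n).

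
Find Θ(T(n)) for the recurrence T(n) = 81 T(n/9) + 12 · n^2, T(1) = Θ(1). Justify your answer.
T(n) = Θ(n^2 log n)

log_9 81 = 2, and f(n) = 12 · n^2 = Θ(n^(log_9 81)). This is Case 2 of the master theorem: T(n) = Θ(f(n) · log n) = Θ(n^2 log n).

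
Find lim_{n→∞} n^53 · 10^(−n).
lim = 0

Exponentials with base > 1 dominate every fixed polynomial: for any fixed c, n^c / 10^n → 0 as n → ∞ (e.g. by the ratio test, or by writing 10^n = e^(n ln 10) and noting e^(n ln 10) / n^c → ∞). Hence n^53 · 10^(−n) = n^53 / 10^n → 0.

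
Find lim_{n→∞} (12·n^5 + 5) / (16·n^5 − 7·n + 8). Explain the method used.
lim = 12/16 = 3/4

For large n the leading n^5 terms dominate both numerator and denominator. Dividing top and bottom by n^5, every other term tends to 0, leaving 12/16 = 3/4.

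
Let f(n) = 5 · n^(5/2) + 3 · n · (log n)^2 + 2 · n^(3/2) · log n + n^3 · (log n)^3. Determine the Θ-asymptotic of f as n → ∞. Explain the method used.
f(n) ∈ Θ(n^3 · (log n)^3)

Compare the terms by growth order. For large n, n^a · (log n)^b dominates n^a' · (log n)^b' iff a > a', or (a = a' and b > b'). Ranking the 4 terms shows the dominant one is n^3 · (log n)^3. Hence f(n) ∈ Θ(n^3 · (log n)^3).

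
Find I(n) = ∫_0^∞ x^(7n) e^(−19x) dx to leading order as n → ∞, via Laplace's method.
I(n) ~ (sqrt(2π·7n) / 19) · (7n/(19e))^(7n)

Write the integrand as exp(7n ln x − 19x) and set f(x) = 7n ln x − 19x. Then f'(x) = 7n/x − 19 = 0 at x* = 7n/19, and f''(x*) = −7n/x*^2 = −19^2/(7n). Laplace's method (interior maximum) gives
  I(n) ~ e^(f(x*)) · sqrt(2π / |f''(x*)|)
        = exp(7n ln(7n/19) − 7n) · sqrt(2π · 7n / 19^2)
        = (7n/19)^(7n) e^(−7n) · sqrt(2π·7n) / 19
        = (sqrt(2π·7n) / 19) · (7n/(19e))^(7n).
This matches Γ(7n+1)/19^(7n+1) with Stirling applied to Γ.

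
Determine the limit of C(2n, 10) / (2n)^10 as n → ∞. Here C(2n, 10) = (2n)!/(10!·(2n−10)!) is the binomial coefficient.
lim = 1/10! = 1/3628800

With N = 2n → ∞: C(N, 10) / N^10 = [N(N−1)…(N−9)] / (10! · N^10) = (1/10!) · 1 · (1 − 1/(2n)) · … · (1 − 9/(2n)). Each factor → 1 as N → ∞, so the limit is 1/10! = 1/3628800.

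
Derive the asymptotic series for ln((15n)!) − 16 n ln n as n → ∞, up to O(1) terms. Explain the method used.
ln((15n)!) − 16 n ln n = −n ln n + 15(ln 15 − 1) n + (1/2) ln(2π·15n) + O(1/n)

Stirling: ln((15n)!) = 15n ln(15n) − 15n + (1/2) ln(2π·15n) + O(1/n).
Expand 15n ln(15n) = 15n (ln n + ln 15) = 15n ln n + 15n ln 15.
Subtract 16n ln n: leading term is (15 − 16) n ln n = −n ln n. The next term is 15n ln 15 − 15n = 15(ln 15 − 1) n. Then the (1/2) ln(2π·15n) correction.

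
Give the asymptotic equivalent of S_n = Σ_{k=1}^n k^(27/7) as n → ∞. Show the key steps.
S_n ~ (7/34) · n^(34/7)

Integral comparison: Σ_{k=1}^n k^(27/7) = ∫_0^n x^(27/7) dx + O(n^(27/7)). The integral is n^(1 + 27/7) / (1 + 27/7) = n^((27+7)/7) / ((27+7)/7) = (7/34) · n^(34/7).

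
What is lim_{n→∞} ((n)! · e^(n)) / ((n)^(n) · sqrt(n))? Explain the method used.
lim = sqrt(2π)

Stirling: (n)! ~ sqrt(2π·n) · (n/e)^(n). Hence
  (n)! · e^(n) / (n)^(n) ~ sqrt(2π·n).
Dividing by sqrt(n): sqrt(2π·n) / sqrt(n) = sqrt(2π) · n^((1−1)/2), so the limit is sqrt(2π).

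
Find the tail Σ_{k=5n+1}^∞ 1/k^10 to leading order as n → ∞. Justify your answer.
Σ_{k>5n} 1/k^10 ~ 1/(9 · (5n)^9)

Compare to the integral: ∫_{5n}^∞ x^(−10) dx = [−x^(−9)/9]_{5n}^∞ = 1/((10−1)·(5n)^9). Euler-Maclaurin then gives
  Σ_{k>5n} 1/k^10 = ∫_{5n}^∞ dx/x^10 − 1/(2·(5n)^10) + O(1/(5n)^11).
(Equivalently this is ζ(10) − Σ_{k≤5n} 1/k^10.)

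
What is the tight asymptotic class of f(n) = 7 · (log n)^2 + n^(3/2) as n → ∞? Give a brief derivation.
f(n) ∈ Θ(n^(3/2))

Compare the terms by growth order. For large n, n^a · (log n)^b dominates n^a' · (log n)^b' iff a > a', or (a = a' and b > b'). Ranking the 2 terms shows the dominant one is n^(3/2). Hence f(n) ∈ Θ(n^(3/2)).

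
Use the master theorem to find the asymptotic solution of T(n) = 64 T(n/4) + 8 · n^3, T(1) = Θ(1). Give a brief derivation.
T(n) = Θ(n^3 log n)

log_4 64 = 3, and f(n) = 8 · n^3 = Θ(n^(log_4 64)). This is Case 2 of the master theorem: T(n) = Θ(f(n) · log n) = Θ(n^3 log n).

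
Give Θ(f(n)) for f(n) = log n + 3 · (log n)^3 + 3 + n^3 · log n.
f(n) ∈ Θ(n^3 · log n)

Compare the terms by growth order. For large n, n^a · (log n)^b dominates n^a' · (log n)^b' iff a > a', or (a = a' and b > b'). Ranking the 4 terms shows the dominant one is n^3 · log n. Hence f(n) ∈ Θ(n^3 · log n).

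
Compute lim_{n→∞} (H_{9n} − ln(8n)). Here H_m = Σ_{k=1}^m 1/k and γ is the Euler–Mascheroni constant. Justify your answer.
lim = ln(9/8) + γ

By Euler-Maclaurin, H_m = ln m + γ + O(1/m). So
  H_{9n} − ln(8n) = ln(9n) + γ − ln(8n) + O(1/n)
                       = ln(9/8) + γ + O(1/n).
Hence the limit is ln(9/8) + γ.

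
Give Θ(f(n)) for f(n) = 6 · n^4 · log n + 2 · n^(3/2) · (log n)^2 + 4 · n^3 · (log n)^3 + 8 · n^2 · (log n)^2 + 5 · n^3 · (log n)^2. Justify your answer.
f(n) ∈ Θ(n^4 · log n)

Compare the terms by growth order. For large n, n^a · (log n)^b dominates n^a' · (log n)^b' iff a > a', or (a = a' and b > b'). Ranking the 5 terms shows the dominant one is 6 · n^4 · log n. Hence f(n) ∈ Θ(n^4 · log n).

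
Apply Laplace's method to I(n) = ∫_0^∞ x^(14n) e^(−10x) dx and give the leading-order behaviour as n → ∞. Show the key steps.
I(n) ~ (sqrt(2π·14n) / 10) · (14n/(10e))^(14n)

Write the integrand as exp(14n ln x − 10x) and set f(x) = 14n ln x − 10x. Then f'(x) = 14n/x − 10 = 0 at x* = 14n/10, and f''(x*) = −14n/x*^2 = −10^2/(14n). Laplace's method (interior maximum) gives
  I(n) ~ e^(f(x*)) · sqrt(2π / |f''(x*)|)
        = exp(14n ln(14n/10) − 14n) · sqrt(2π · 14n / 10^2)
        = (14n/10)^(14n) e^(−14n) · sqrt(2π·14n) / 10
        = (sqrt(2π·14n) / 10) · (14n/(10e))^(14n).
This matches Γ(14n+1)/10^(14n+1) with Stirling applied to Γ.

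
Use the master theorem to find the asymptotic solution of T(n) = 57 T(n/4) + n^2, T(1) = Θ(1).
T(n) = Θ(n^(log_4 57))

Master theorem: compare f(n) = n^2 to n^(log_4 57) where log_4 57 ≈ 2.916. Since 2 < log_4 57, we have f(n) = O(n^(log_4 57 − ε)) for some ε > 0 — Case 1. Hence T(n) = Θ(n^(log_4 57)).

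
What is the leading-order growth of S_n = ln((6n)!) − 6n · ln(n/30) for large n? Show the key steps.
S_n ~ 6n · (ln 180 − 1) + O(ln n)

Stirling: ln((6n)!) = 6n ln(6n) − 6n + O(ln n).
  S_n = 6n ln(6n) − 6n − 6n ln(n/30) + O(ln n)
      = 6n ln(6n) − 6n ln n + 6n ln 30 − 6n + O(ln n)
      = 6n ln 6 + 6n ln 30 − 6n + O(ln n)
      = 6n (ln 180 − 1) + O(ln n).
Numerically ln(180) − 1 ≈ 4.1930.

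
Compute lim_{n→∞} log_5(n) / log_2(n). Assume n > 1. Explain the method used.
lim = ln(2) / ln(5) = log_5(2)

Change of base: log_5(n) = ln n / ln 5 and log_2(n) = ln n / ln 2. The ratio is (ln n / ln 5) · (ln 2 / ln n) = ln 2 / ln 5, a constant independent of n. So the limit is ln 2 / ln 5 = log_5(2).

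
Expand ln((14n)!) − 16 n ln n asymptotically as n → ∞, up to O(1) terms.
ln((14n)!) − 16 n ln n = −2 n ln n + 14(ln 14 − 1) n + (1/2) ln(2π·14n) + O(1/n)

Stirling: ln((14n)!) = 14n ln(14n) − 14n + (1/2) ln(2π·14n) + O(1/n).
Expand 14n ln(14n) = 14n (ln n + ln 14) = 14n ln n + 14n ln 14.
Subtract 16n ln n: leading term is (14 − 16) n ln n = −2 n ln n. The next term is 14n ln 14 − 14n = 14(ln 14 − 1) n. Then the (1/2) ln(2π·14n) correction.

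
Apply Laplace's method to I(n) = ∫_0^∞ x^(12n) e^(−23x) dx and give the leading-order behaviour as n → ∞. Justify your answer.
I(n) ~ (sqrt(2π·12n) / 23) · (12n/(23e))^(12n)

Write the integrand as exp(12n ln x − 23x) and set f(x) = 12n ln x − 23x. Then f'(x) = 12n/x − 23 = 0 at x* = 12n/23, and f''(x*) = −12n/x*^2 = −23^2/(12n). Laplace's method (interior maximum) gives
  I(n) ~ e^(f(x*)) · sqrt(2π / |f''(x*)|)
        = exp(12n ln(12n/23) − 12n) · sqrt(2π · 12n / 23^2)
        = (12n/23)^(12n) e^(−12n) · sqrt(2π·12n) / 23
        = (sqrt(2π·12n) / 23) · (12n/(23e))^(12n).
This matches Γ(12n+1)/23^(12n+1) with Stirling applied to Γ.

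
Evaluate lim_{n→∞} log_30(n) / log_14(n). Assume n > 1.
lim = ln(14) / ln(30) = log_30(14)

Change of base: log_30(n) = ln n / ln 30 and log_14(n) = ln n / ln 14. The ratio is (ln n / ln 30) · (ln 14 / ln n) = ln 14 / ln 30, a constant independent of n. So the limit is ln 14 / ln 30 = log_30(14).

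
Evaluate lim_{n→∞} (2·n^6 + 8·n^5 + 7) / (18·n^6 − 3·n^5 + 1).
lim = 2/18 = 1/9

For large n the leading n^6 terms dominate both numerator and denominator. Dividing top and bottom by n^6, every other term tends to 0, leaving 2/18 = 1/9.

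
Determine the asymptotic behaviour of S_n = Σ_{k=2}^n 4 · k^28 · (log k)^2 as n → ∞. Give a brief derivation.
S_n ~ 4 · n^29 · (log n)^2 / 29

By integral comparison, S_n = ∫_1^n 4 · x^28 · (log x)^2 dx + O(n^28 · (log n)^2). For the integral, the leading term of ∫_1^n x^28 (log x)^2 dx is n^29/29 · (log n)^2 (by repeated integration by parts; each step lowers the log-exponent and produces a relatively O(1/log n) correction). Hence S_n ~ 4 · n^29 · (log n)^2 / 29.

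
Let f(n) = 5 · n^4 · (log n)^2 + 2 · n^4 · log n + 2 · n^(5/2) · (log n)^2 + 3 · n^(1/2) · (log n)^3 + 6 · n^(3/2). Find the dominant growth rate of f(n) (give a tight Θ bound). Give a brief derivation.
f(n) ∈ Θ(n^4 · (log n)^2)

Compare the terms by growth order. For large n, n^a · (log n)^b dominates n^a' · (log n)^b' iff a > a', or (a = a' and b > b'). Ranking the 5 terms shows the dominant one is 5 · n^4 · (log n)^2. Hence f(n) ∈ Θ(n^4 · (log n)^2).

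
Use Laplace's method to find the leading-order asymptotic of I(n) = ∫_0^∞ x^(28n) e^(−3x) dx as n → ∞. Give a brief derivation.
I(n) ~ (sqrt(2π·28n) / 3) · (28n/(3e))^(28n)

Write the integrand as exp(28n ln x − 3x) and set f(x) = 28n ln x − 3x. Then f'(x) = 28n/x − 3 = 0 at x* = 28n/3, and f''(x*) = −28n/x*^2 = −3^2/(28n). Laplace's method (interior maximum) gives
  I(n) ~ e^(f(x*)) · sqrt(2π / |f''(x*)|)
        = exp(28n ln(28n/3) − 28n) · sqrt(2π · 28n / 3^2)
        = (28n/3)^(28n) e^(−28n) · sqrt(2π·28n) / 3
        = (sqrt(2π·28n) / 3) · (28n/(3e))^(28n).
This matches Γ(28n+1)/3^(28n+1) with Stirling applied to Γ.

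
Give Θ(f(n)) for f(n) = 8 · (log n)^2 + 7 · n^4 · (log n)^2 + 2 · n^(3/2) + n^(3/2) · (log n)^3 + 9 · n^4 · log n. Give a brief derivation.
f(n) ∈ Θ(n^4 · (log n)^2)

Compare the terms by growth order. For large n, n^a · (log n)^b dominates n^a' · (log n)^b' iff a > a', or (a = a' and b > b'). Ranking the 5 terms shows the dominant one is 7 · n^4 · (log n)^2. Hence f(n) ∈ Θ(n^4 · (log n)^2).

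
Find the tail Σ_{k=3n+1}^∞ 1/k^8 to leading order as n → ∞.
Σ_{k>3n} 1/k^8 ~ 1/(7 · (3n)^7)

Compare to the integral: ∫_{3n}^∞ x^(−8) dx = [−x^(−7)/7]_{3n}^∞ = 1/((8−1)·(3n)^7). Euler-Maclaurin then gives
  Σ_{k>3n} 1/k^8 = ∫_{3n}^∞ dx/x^8 − 1/(2·(3n)^8) + O(1/(3n)^9).
(Equivalently this is ζ(8) − Σ_{k≤3n} 1/k^8.)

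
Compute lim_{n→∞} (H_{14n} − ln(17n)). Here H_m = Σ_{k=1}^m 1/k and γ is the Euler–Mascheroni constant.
lim = ln(14/17) + γ

By Euler-Maclaurin, H_m = ln m + γ + O(1/m). So
  H_{14n} − ln(17n) = ln(14n) + γ − ln(17n) + O(1/n)
                       = ln(14/17) + γ + O(1/n).
Hence the limit is ln(14/17) + γ.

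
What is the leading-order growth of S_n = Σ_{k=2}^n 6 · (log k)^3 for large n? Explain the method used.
S_n ~ 6 · n · (log n)^3

By integral comparison, S_n = ∫_1^n 6 · (log x)^3 dx + O((log n)^3). For the integral, the leading term of ∫_1^n (log x)^3 dx is n · (log n)^3 (by repeated integration by parts; each step lowers the log-exponent and produces a relatively O(1/log n) correction). Hence S_n ~ 6 · n · (log n)^3.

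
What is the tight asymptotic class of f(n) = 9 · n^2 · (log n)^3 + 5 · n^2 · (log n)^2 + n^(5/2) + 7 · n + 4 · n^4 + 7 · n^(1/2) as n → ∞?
f(n) ∈ Θ(n^4)

Compare the terms by growth order. For large n, n^a · (log n)^b dominates n^a' · (log n)^b' iff a > a', or (a = a' and b > b'). Ranking the 6 terms shows the dominant one is 4 · n^4. Hence f(n) ∈ Θ(n^4).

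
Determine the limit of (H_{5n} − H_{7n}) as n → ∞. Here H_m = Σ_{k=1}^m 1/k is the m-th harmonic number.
lim = ln(5/7)

Euler-Maclaurin gives H_m = ln m + γ + 1/(2m) + O(1/m^2). The γ and O(1/m) terms cancel in the difference:
  H_{5n} − H_{7n} = ln(5n) − ln(7n) + O(1/n) = ln(5/7) + O(1/n).
Hence the limit is ln(5/7).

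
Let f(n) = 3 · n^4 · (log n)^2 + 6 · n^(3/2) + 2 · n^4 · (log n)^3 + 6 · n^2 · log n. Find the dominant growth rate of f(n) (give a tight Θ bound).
f(n) ∈ Θ(n^4 · (log n)^3)

Compare the terms by growth order. For large n, n^a · (log n)^b dominates n^a' · (log n)^b' iff a > a', or (a = a' and b > b'). Ranking the 4 terms shows the dominant one is 2 · n^4 · (log n)^3. Hence f(n) ∈ Θ(n^4 · (log n)^3).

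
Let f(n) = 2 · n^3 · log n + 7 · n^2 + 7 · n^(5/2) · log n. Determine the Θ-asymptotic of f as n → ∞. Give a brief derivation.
f(n) ∈ Θ(n^3 · log n)

Compare the terms by growth order. For large n, n^a · (log n)^b dominates n^a' · (log n)^b' iff a > a', or (a = a' and b > b'). Ranking the 3 terms shows the dominant one is 2 · n^3 · log n. Hence f(n) ∈ Θ(n^3 · log n).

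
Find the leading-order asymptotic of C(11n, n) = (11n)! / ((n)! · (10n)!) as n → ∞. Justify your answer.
C(11n, n) ~ (285311670611/10000000000)^(n) · sqrt(11/(20π·n))

Write N = n. Apply Stirling to each factorial:
  (11N)! ~ sqrt(2π·11N) · (11N/e)^(11N),
  N! ~ sqrt(2π N) · (N/e)^N,
  (10N)! ~ sqrt(2π·10N) · (10N/e)^(10N).
The exponential factors combine to (11N)^(11N) / (N^N · (10N)^(10N)) = 11^(11N)/10^(10N) = (11^11/10^10)^N = (285311670611/10000000000)^N.
The square-root prefactors combine to sqrt(2π·11N) / (sqrt(2π N)·sqrt(2π·10N)) = sqrt(11 / (2π·10·N)) = sqrt(11/(20π·n)).
Substituting N = n: C(11n, n) ~ (285311670611/10000000000)^(n) · sqrt(11/(20π·n)).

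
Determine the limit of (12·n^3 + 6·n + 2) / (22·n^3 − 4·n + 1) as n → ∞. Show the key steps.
lim = 12/22 = 6/11

For large n the leading n^3 terms dominate both numerator and denominator. Dividing top and bottom by n^3, every other term tends to 0, leaving 12/22 = 6/11.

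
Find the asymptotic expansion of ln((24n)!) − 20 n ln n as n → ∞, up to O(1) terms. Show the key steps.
ln((24n)!) − 20 n ln n = 4 n ln n + 24(ln 24 − 1) n + (1/2) ln(2π·24n) + O(1/n)

Stirling: ln((24n)!) = 24n ln(24n) − 24n + (1/2) ln(2π·24n) + O(1/n).
Expand 24n ln(24n) = 24n (ln n + ln 24) = 24n ln n + 24n ln 24.
Subtract 20n ln n: leading term is (24 − 20) n ln n = 4 n ln n. The next term is 24n ln 24 − 24n = 24(ln 24 − 1) n. Then the (1/2) ln(2π·24n) correction.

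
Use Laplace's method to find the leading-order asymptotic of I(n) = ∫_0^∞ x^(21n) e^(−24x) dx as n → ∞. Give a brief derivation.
I(n) ~ (sqrt(2π·21n) / 24) · (21n/(24e))^(21n)

Write the integrand as exp(21n ln x − 24x) and set f(x) = 21n ln x − 24x. Then f'(x) = 21n/x − 24 = 0 at x* = 21n/24, and f''(x*) = −21n/x*^2 = −24^2/(21n). Laplace's method (interior maximum) gives
  I(n) ~ e^(f(x*)) · sqrt(2π / |f''(x*)|)
        = exp(21n ln(21n/24) − 21n) · sqrt(2π · 21n / 24^2)
        = (21n/24)^(21n) e^(−21n) · sqrt(2π·21n) / 24
        = (sqrt(2π·21n) / 24) · (21n/(24e))^(21n).
This matches Γ(21n+1)/24^(21n+1) with Stirling applied to Γ.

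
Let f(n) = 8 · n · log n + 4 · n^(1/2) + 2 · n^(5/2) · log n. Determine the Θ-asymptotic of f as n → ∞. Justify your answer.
f(n) ∈ Θ(n^(5/2) · log n)

Compare the terms by growth order. For large n, n^a · (log n)^b dominates n^a' · (log n)^b' iff a > a', or (a = a' and b > b'). Ranking the 3 terms shows the dominant one is 2 · n^(5/2) · log n. Hence f(n) ∈ Θ(n^(5/2) · log n).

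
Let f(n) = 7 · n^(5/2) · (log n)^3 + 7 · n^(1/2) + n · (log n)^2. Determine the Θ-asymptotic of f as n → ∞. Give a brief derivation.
f(n) ∈ Θ(n^(5/2) · (log n)^3)

Compare the terms by growth order. For large n, n^a · (log n)^b dominates n^a' · (log n)^b' iff a > a', or (a = a' and b > b'). Ranking the 3 terms shows the dominant one is 7 · n^(5/2) · (log n)^3. Hence f(n) ∈ Θ(n^(5/2) · (log n)^3).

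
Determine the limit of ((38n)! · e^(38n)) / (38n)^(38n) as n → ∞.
lim = ∞

Stirling: (38n)! ~ sqrt(2π·38n) · (38n/e)^(38n). Hence
  (38n)! · e^(38n) / (38n)^(38n) ~ sqrt(2π·38n) = sqrt(2π·38) · sqrt(n) → ∞.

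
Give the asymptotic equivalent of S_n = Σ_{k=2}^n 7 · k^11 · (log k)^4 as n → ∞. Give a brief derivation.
S_n ~ 7 · n^12 · (log n)^4 / 12

By integral comparison, S_n = ∫_1^n 7 · x^11 · (log x)^4 dx + O(n^11 · (log n)^4). For the integral, the leading term of ∫_1^n x^11 (log x)^4 dx is n^12/12 · (log n)^4 (by repeated integration by parts; each step lowers the log-exponent and produces a relatively O(1/log n) correction). Hence S_n ~ 7 · n^12 · (log n)^4 / 12.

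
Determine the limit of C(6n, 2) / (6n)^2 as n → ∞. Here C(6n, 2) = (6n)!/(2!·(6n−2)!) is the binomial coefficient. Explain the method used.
lim = 1/2! = 1/2

With N = 6n → ∞: C(N, 2) / N^2 = [N(N−1)…(N−1)] / (2! · N^2) = (1/2!) · 1 · (1 − 1/(6n)). Each factor → 1 as N → ∞, so the limit is 1/2! = 1/2.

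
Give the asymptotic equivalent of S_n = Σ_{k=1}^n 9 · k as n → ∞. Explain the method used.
S_n ~ 9 · n^2 / 2

By integral comparison (Euler-Maclaurin), Σ_{k=1}^n 9 · k = 9 · ∫_0^n x^1 dx + O(n) = 9 · n^2/2 + O(n). (Equivalently, Faulhaber's formula gives the same leading term.)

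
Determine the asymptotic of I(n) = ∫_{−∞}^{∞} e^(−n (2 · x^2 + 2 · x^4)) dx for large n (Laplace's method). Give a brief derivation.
I(n) ~ sqrt(π/(2n))

φ(x) = 2 · x^2 + 2 · x^4 has its unique global minimum at x* = 0 (since φ'(x) = 4x + 8x^3 = 0 only at x = 0 for real x with both coefficients positive, and φ → ∞ as |x| → ∞). At x* = 0, φ(0) = 0 and φ''(0) = 4. Laplace's method then gives
  I(n) ~ sqrt(2π / (n · φ''(0))) · e^(−n φ(0)) = sqrt(2π / (4n)) = sqrt(π/(2n)).
The 2 · x^4 term contributes only at subleading order (an O(1/n) relative correction).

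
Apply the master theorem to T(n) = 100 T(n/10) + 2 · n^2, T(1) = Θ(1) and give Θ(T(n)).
T(n) = Θ(n^2 log n)

log_10 100 = 2, and f(n) = 2 · n^2 = Θ(n^(log_10 100)). This is Case 2 of the master theorem: T(n) = Θ(f(n) · log n) = Θ(n^2 log n).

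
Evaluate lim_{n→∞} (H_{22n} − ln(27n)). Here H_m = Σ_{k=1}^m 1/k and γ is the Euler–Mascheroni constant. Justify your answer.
lim = ln(22/27) + γ

By Euler-Maclaurin, H_m = ln m + γ + O(1/m). So
  H_{22n} − ln(27n) = ln(22n) + γ − ln(27n) + O(1/n)
                       = ln(22/27) + γ + O(1/n).
Hence the limit is ln(22/27) + γ.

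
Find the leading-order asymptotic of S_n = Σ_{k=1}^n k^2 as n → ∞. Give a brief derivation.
S_n ~ n^3 / 3

By integral comparison (Euler-Maclaurin), Σ_{k=1}^n k^2 = ∫_0^n x^2 dx + O(n^2) = n^3/3 + O(n^2). (Equivalently, Faulhaber's formula gives the same leading term.)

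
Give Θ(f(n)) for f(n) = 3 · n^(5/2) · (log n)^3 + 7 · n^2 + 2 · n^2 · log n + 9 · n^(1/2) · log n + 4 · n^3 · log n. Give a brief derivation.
f(n) ∈ Θ(n^3 · log n)

Compare the terms by growth order. For large n, n^a · (log n)^b dominates n^a' · (log n)^b' iff a > a', or (a = a' and b > b'). Ranking the 5 terms shows the dominant one is 4 · n^3 · log n. Hence f(n) ∈ Θ(n^3 · log n).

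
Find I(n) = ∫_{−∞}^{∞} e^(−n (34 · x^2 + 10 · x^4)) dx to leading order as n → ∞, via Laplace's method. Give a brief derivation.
I(n) ~ sqrt(π/(34n))

φ(x) = 34 · x^2 + 10 · x^4 has its unique global minimum at x* = 0 (since φ'(x) = 68x + 40x^3 = 0 only at x = 0 for real x with both coefficients positive, and φ → ∞ as |x| → ∞). At x* = 0, φ(0) = 0 and φ''(0) = 68. Laplace's method then gives
  I(n) ~ sqrt(2π / (n · φ''(0))) · e^(−n φ(0)) = sqrt(2π / (68n)) = sqrt(π/(34n)).
The 10 · x^4 term contributes only at subleading order (an O(1/n) relative correction).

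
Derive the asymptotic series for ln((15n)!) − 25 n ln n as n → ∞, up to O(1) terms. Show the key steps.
ln((15n)!) − 25 n ln n = −10 n ln n + 15(ln 15 − 1) n + (1/2) ln(2π·15n) + O(1/n)

Stirling: ln((15n)!) = 15n ln(15n) − 15n + (1/2) ln(2π·15n) + O(1/n).
Expand 15n ln(15n) = 15n (ln n + ln 15) = 15n ln n + 15n ln 15.
Subtract 25n ln n: leading term is (15 − 25) n ln n = −10 n ln n. The next term is 15n ln 15 − 15n = 15(ln 15 − 1) n. Then the (1/2) ln(2π·15n) correction.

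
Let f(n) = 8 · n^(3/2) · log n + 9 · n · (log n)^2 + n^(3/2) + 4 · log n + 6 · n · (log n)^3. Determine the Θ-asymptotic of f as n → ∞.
f(n) ∈ Θ(n^(3/2) · log n)

Compare the terms by growth order. For large n, n^a · (log n)^b dominates n^a' · (log n)^b' iff a > a', or (a = a' and b > b'). Ranking the 5 terms shows the dominant one is 8 · n^(3/2) · log n. Hence f(n) ∈ Θ(n^(3/2) · log n).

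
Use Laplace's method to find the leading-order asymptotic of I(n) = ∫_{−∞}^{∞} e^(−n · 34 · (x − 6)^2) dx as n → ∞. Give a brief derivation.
I(n) = sqrt(π/(34n))

Here φ(x) = 34 · (x − 6)^2 has its unique minimum at x* = 6 with φ(x*) = 0 and φ''(x*) = 68. Laplace's method gives
  I(n) ~ e^(−n φ(x*)) · sqrt(2π / (n · φ''(x*))) = sqrt(2π / (68n)) = sqrt(π/(34n)).
This is exact: substituting u = (x − 6)·sqrt(34n) gives I(n) = (1/sqrt(34n)) ∫_{−∞}^{∞} e^(−u^2) du = sqrt(π/(34n)).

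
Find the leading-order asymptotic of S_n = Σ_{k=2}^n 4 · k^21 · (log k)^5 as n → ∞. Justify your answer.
S_n ~ 2 · n^22 · (log n)^5 / 11

By integral comparison, S_n = ∫_1^n 4 · x^21 · (log x)^5 dx + O(n^21 · (log n)^5). For the integral, the leading term of ∫_1^n x^21 (log x)^5 dx is n^22/22 · (log n)^5 (by repeated integration by parts; each step lowers the log-exponent and produces a relatively O(1/log n) correction). Hence S_n ~ 2 · n^22 · (log n)^5 / 11.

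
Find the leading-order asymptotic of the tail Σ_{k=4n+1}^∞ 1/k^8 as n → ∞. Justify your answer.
Σ_{k>4n} 1/k^8 ~ 1/(7 · (4n)^7)

Compare to the integral: ∫_{4n}^∞ x^(−8) dx = [−x^(−7)/7]_{4n}^∞ = 1/((8−1)·(4n)^7). Euler-Maclaurin then gives
  Σ_{k>4n} 1/k^8 = ∫_{4n}^∞ dx/x^8 − 1/(2·(4n)^8) + O(1/(4n)^9).
(Equivalently this is ζ(8) − Σ_{k≤4n} 1/k^8.)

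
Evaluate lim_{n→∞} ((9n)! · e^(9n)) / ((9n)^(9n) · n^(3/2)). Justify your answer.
lim = 0

Stirling: (9n)! ~ sqrt(2π·9n) · (9n/e)^(9n). Hence
  (9n)! · e^(9n) / (9n)^(9n) ~ sqrt(2π·9n).
Dividing by n^(3/2): sqrt(2π·9n) / n^(3/2) = sqrt(2π·9) · n^((1−3)/2), so the expression behaves like sqrt(2π·9) · n^((1−3)/2) → 0.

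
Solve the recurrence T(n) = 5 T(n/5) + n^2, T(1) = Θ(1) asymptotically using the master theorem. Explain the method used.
T(n) = Θ(n^2)

log_5 5 ≈ 1.000. f(n) = n^2 dominates n^(log_5 5) since 2 > 1.000, and the regularity condition a·f(n/b) = 5·(n/5)^2 = (5/25)·n^2 ≤ c·f(n) holds with c = 5/25 ≈ 0.2 < 1. So this is Case 3: T(n) = Θ(f(n)) = Θ(n^2).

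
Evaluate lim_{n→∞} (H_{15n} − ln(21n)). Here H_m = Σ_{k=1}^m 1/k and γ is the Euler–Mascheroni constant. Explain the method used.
lim = ln(5/7) + γ

By Euler-Maclaurin, H_m = ln m + γ + O(1/m). So
  H_{15n} − ln(21n) = ln(15n) + γ − ln(21n) + O(1/n)
                       = ln(15/21) + γ + O(1/n).
Hence the limit is ln(15/21) + γ (= ln(5/7)).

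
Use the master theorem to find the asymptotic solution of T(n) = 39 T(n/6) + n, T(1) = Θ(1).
T(n) = Θ(n^(log_6 39))

Master theorem: compare f(n) = n to n^(log_6 39) where log_6 39 ≈ 2.045. Since 1 < log_6 39, we have f(n) = O(n^(log_6 39 − ε)) for some ε > 0 — Case 1. Hence T(n) = Θ(n^(log_6 39)).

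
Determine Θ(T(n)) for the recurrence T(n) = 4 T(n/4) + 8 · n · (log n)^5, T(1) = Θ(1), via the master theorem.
T(n) = Θ(n · (log n)^6)

Here log_4 4 = 1 and f(n) = 8 · n · (log n)^5 = Θ(n^(log_4 4) · (log n)^5). This is the extended Case 2 of the master theorem (f matches the critical exponent up to log factors), giving T(n) = Θ(n^(log_4 4) · (log n)^(5+1)) = Θ(n · (log n)^6).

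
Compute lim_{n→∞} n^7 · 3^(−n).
lim = 0

Exponentials with base > 1 dominate every fixed polynomial: for any fixed c, n^c / 3^n → 0 as n → ∞ (e.g. by the ratio test, or by writing 3^n = e^(n ln 3) and noting e^(n ln 3) / n^c → ∞). Hence n^7 · 3^(−n) = n^7 / 3^n → 0.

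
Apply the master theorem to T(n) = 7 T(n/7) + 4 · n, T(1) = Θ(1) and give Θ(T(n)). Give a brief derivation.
T(n) = Θ(n log n)

log_7 7 = 1, and f(n) = 4 · n = Θ(n^(log_7 7)). This is Case 2 of the master theorem: T(n) = Θ(f(n) · log n) = Θ(n log n).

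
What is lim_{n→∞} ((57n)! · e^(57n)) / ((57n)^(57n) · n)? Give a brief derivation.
lim = 0

Stirling: (57n)! ~ sqrt(2π·57n) · (57n/e)^(57n). Hence
  (57n)! · e^(57n) / (57n)^(57n) ~ sqrt(2π·57n).
Dividing by n: sqrt(2π·57n) / n = sqrt(2π·57) · n^((1−2)/2), so the expression behaves like sqrt(2π·57) · n^((1−2)/2) → 0.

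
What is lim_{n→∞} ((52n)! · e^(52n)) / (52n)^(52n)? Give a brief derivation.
lim = ∞

Stirling: (52n)! ~ sqrt(2π·52n) · (52n/e)^(52n). Hence
  (52n)! · e^(52n) / (52n)^(52n) ~ sqrt(2π·52n) = sqrt(2π·52) · sqrt(n) → ∞.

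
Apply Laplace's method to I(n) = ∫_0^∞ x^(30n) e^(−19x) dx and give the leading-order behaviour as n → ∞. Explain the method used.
I(n) ~ (sqrt(2π·30n) / 19) · (30n/(19e))^(30n)

Write the integrand as exp(30n ln x − 19x) and set f(x) = 30n ln x − 19x. Then f'(x) = 30n/x − 19 = 0 at x* = 30n/19, and f''(x*) = −30n/x*^2 = −19^2/(30n). Laplace's method (interior maximum) gives
  I(n) ~ e^(f(x*)) · sqrt(2π / |f''(x*)|)
        = exp(30n ln(30n/19) − 30n) · sqrt(2π · 30n / 19^2)
        = (30n/19)^(30n) e^(−30n) · sqrt(2π·30n) / 19
        = (sqrt(2π·30n) / 19) · (30n/(19e))^(30n).
This matches Γ(30n+1)/19^(30n+1) with Stirling applied to Γ.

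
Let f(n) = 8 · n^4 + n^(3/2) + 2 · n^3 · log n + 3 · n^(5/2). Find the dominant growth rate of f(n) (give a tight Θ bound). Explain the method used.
f(n) ∈ Θ(n^4)

Compare the terms by growth order. For large n, n^a · (log n)^b dominates n^a' · (log n)^b' iff a > a', or (a = a' and b > b'). Ranking the 4 terms shows the dominant one is 8 · n^4. Hence f(n) ∈ Θ(n^4).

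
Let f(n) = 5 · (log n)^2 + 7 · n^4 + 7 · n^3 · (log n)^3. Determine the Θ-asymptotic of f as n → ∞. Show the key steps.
f(n) ∈ Θ(n^4)

Compare the terms by growth order. For large n, n^a · (log n)^b dominates n^a' · (log n)^b' iff a > a', or (a = a' and b > b'). Ranking the 3 terms shows the dominant one is 7 · n^4. Hence f(n) ∈ Θ(n^4).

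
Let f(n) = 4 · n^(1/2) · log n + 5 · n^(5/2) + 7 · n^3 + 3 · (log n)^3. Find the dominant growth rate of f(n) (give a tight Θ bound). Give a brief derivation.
f(n) ∈ Θ(n^3)

Compare the terms by growth order. For large n, n^a · (log n)^b dominates n^a' · (log n)^b' iff a > a', or (a = a' and b > b'). Ranking the 4 terms shows the dominant one is 7 · n^3. Hence f(n) ∈ Θ(n^3).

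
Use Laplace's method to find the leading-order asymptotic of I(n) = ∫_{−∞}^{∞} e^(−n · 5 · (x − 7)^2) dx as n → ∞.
I(n) = sqrt(π/(5n))

Here φ(x) = 5 · (x − 7)^2 has its unique minimum at x* = 7 with φ(x*) = 0 and φ''(x*) = 10. Laplace's method gives
  I(n) ~ e^(−n φ(x*)) · sqrt(2π / (n · φ''(x*))) = sqrt(2π / (10n)) = sqrt(π/(5n)).
This is exact: substituting u = (x − 7)·sqrt(5n) gives I(n) = (1/sqrt(5n)) ∫_{−∞}^{∞} e^(−u^2) du = sqrt(π/(5n)).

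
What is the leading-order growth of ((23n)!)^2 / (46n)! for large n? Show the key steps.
((23n)!)^2/(46n)! ~ ((2π·23n)^(1/2) / sqrt(2)) · 2^(−2·23n)  →  0

Write N = 23n. Stirling: N! ~ sqrt(2π N)(N/e)^N and (2N)! ~ sqrt(2π·2N)·(2N/e)^(2N).
  (N!)^2/(2N)! ~ (2π N)^(2/2) (N/e)^(2N) / [sqrt(2π·2N) (2N/e)^(2N)]
     = (2π N)^(2/2) / sqrt(2π·2N) · (N/(2N))^(2N)
     = (2π N)^((2−1)/2) / sqrt(2) · 2^(−2N).
Since 2^2 > 1, the factor 2^(−2N) decays exponentially, so the ratio → 0. Substituting N = 23n gives the stated form.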